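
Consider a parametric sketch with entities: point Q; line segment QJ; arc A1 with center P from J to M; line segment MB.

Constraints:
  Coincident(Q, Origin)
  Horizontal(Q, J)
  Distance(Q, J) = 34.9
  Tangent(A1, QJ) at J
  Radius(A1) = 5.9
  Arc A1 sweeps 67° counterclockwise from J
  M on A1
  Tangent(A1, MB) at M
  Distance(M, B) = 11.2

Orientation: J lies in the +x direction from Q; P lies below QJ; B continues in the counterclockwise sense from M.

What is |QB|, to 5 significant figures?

28.688

Q is at the origin; QJ is horizontal with |QJ| = 34.9 and J on the +x side, so J = (34.900, 0.0000). A1 meets QJ tangentially, so PJ is at right angles to QJ, so P = J + (0, -5.9) = (34.900, -5.9000). On A1, J sits at bearing 90° from P; a 67° counterclockwise sweep puts M at bearing 157°, so M = P + 5.9·(cos 157°, sin 157°) = (29.469, -3.5947). Tangency of A1 to MB means the radius PM is perpendicular to MB, so MB runs along (−sin 157°, cos 157°); with |MB| = 11.2, B = (25.093, -13.904). Then |QB| = |B − Q| = 28.688.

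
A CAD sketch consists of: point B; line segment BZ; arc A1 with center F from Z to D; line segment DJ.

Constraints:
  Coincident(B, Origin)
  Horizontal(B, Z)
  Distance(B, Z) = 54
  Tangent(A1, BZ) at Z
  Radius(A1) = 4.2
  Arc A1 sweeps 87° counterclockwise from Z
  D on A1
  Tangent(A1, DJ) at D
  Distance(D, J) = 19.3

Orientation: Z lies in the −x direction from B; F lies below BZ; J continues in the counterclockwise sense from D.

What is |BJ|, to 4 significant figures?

63.61

On A1, Z sits at bearing 90° from F; an 87° counterclockwise sweep puts D at bearing 177°, so D = F + 4.2·(cos 177°, sin 177°) = (-58.19, -3.980). Since A1 is tangent to DJ there, FD ⟂ DJ, so DJ runs along (−sin 177°, cos 177°); with |DJ| = 19.3, J = (-59.20, -23.25). Then |BJ| = |J − B| = 63.61.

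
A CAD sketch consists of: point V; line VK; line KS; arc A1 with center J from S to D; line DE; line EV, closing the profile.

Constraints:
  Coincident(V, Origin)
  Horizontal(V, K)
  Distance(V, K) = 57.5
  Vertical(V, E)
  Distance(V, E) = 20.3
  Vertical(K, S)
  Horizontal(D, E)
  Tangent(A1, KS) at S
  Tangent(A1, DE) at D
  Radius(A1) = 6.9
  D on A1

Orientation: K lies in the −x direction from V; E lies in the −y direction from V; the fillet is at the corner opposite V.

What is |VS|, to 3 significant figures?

59.0

The virtual corner opposite V is at (-57.5, -20.3). Tangency of A1 to KS means the radius JS is perpendicular to KS and since A1 is tangent to DE there, JD ⟂ DE, with radius 6.9, so the center J sits 6.9 in from both sides at J = (-50.6, -13.4). That places the tangent points at S = (-57.5, -13.4) on KS and D = (-50.6, -20.3) on DE. Then |VS| = |S − V| = 59.0.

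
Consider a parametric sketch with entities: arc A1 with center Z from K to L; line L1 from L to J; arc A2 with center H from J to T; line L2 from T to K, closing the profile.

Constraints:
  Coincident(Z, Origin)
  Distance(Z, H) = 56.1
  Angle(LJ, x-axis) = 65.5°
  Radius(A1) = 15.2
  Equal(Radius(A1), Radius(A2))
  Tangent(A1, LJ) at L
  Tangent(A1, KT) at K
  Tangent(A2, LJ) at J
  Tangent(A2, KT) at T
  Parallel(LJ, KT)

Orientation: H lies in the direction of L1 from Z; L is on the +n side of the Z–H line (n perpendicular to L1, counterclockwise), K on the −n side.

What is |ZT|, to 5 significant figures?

58.123

The slot axis is L1's direction at 65.5°, so u = (cos 65.5°, sin 65.5°) = (0.41469, 0.90996) and n = (−sin 65.5°, cos 65.5°) = (-0.90996, 0.41469). Z is at the origin and H lies 56.1 along u from Z, so H = 56.1·u = (23.264, 51.049). Tangency of A1 to both parallel lines with radius 15.2 puts L and K at Z ± 15.2·n: L = (-13.831, 6.3033), K = (13.831, -6.3033). Equal radii place J and T the same way about H: J = H + 15.2·n = (9.4329, 57.352), T = H − 15.2·n = (37.096, 44.745). Then |ZT| = |T − Z| = 58.123.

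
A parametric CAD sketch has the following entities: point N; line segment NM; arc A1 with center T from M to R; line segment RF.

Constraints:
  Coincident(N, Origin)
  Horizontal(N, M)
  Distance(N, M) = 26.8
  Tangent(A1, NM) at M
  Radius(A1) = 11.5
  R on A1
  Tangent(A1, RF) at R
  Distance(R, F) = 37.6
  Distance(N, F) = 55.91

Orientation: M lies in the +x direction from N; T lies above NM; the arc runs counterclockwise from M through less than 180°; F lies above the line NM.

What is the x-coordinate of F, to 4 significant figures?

23.59

N is at the origin; N and M share the same y with |NM| = 26.8 and M on the +x side, so M = (26.80, 0.000). Tangency of A1 to NM means the radius TM is perpendicular to NM, so T = M + (0, 11.5) = (26.80, 11.50). Since TR ⟂ RF (tangency), |TF| = √(11.5² + 37.6²) = 39.32 regardless of where R sits on A1. So F lies on both circle(N, 55.91) and circle(T, 39.32); the above-NM intersection is F = (23.59, 50.69). R is the foot of the tangent from F: R = (37.49, 15.75).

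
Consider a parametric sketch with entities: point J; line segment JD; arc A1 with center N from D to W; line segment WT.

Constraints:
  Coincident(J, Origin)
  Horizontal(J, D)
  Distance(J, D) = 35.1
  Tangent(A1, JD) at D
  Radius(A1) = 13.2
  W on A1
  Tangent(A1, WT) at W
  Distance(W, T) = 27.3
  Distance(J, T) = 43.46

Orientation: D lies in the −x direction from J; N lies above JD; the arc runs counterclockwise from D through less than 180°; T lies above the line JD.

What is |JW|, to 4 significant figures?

24.96

Checks: ∠(ND, DJ) = 90.00° ✓; |NW| = 13.20 ✓; ∠(NW, WT) = 90.00° ✓; |WT| = 27.30 ✓; |JT| = 43.46 ✓.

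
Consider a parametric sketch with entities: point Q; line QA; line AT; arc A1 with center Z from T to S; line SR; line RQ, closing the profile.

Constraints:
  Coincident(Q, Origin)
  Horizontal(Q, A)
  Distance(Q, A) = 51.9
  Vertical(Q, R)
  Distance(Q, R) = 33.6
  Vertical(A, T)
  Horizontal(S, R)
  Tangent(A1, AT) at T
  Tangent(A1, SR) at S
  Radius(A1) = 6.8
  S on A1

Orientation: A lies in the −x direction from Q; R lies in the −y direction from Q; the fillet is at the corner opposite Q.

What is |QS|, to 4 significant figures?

56.24

Q is at the origin; QA is horizontal with |QA| = 51.9 and A on the −x side, so A = (-51.90, 0.000). QR is vertical with |QR| = 33.6 and R on the −y side, so R = (0.000, -33.60). The virtual corner opposite Q is at (-51.90, -33.60). The tangent condition forces ZT to be normal to AT and the tangent condition forces ZS to be normal to SR, with radius 6.8, so the center Z sits 6.8 in from both sides at Z = (-45.10, -26.80). That places the tangent points at T = (-51.90, -26.80) on AT and S = (-45.10, -33.60) on SR. Then |QS| = |S − Q| = 56.24.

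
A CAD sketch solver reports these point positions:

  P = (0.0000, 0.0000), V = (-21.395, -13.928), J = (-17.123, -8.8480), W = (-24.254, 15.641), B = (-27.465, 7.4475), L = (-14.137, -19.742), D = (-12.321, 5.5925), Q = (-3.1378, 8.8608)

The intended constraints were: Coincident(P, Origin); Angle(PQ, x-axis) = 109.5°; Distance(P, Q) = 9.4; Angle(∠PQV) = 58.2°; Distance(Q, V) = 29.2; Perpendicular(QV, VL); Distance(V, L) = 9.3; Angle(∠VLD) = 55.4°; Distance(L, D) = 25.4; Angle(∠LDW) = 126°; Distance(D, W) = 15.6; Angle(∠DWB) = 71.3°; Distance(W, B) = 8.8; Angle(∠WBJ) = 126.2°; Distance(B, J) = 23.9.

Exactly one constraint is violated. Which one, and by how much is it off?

Distance(B, J) = 23.9 — off by 4.60.

P = (0.00, 0.00) ✓; PQ at 109.5° ✓; |PQ| = 9.400 ✓; ∠PQV = 58.20° ✓; |QV| = 29.20 ✓; ∠(QV, VL) = 90.00° ✓; |VL| = 9.300 ✓; ∠VLD = 55.40° ✓; |LD| = 25.40 ✓; ∠LDW = 126.0° ✓; |DW| = 15.60 ✓; ∠DWB = 71.30° ✓; |WB| = 8.800 ✓; ∠WBJ = 126.2° ✓; |BJ| = 19.30 ✗.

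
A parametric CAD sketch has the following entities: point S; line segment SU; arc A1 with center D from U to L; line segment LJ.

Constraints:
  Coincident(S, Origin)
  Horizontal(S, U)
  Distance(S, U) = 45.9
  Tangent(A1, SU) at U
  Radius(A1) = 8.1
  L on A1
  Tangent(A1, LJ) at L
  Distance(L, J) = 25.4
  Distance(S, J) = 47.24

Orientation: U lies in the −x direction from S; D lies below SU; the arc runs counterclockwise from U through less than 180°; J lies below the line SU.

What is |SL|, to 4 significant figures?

53.59

Checks: |DL| = 8.100 ✓; ∠(DL, LJ) = 90.00° ✓; |LJ| = 25.40 ✓; |SJ| = 47.24 ✓.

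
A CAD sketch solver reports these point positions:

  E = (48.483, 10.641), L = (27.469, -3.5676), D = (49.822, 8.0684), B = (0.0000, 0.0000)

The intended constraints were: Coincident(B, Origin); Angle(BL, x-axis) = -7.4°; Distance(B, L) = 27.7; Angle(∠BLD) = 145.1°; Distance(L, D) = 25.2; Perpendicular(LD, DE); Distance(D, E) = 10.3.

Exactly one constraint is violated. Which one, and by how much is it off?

Distance(D, E) = 10.3 — off by 7.40.

B = (0.00, 0.00) ✓; BL at -7.400° ✓; |BL| = 27.70 ✓; ∠BLD = 145.1° ✓; |LD| = 25.20 ✓; ∠(LD, DE) = 90.00° ✓; |DE| = 2.900 ✗.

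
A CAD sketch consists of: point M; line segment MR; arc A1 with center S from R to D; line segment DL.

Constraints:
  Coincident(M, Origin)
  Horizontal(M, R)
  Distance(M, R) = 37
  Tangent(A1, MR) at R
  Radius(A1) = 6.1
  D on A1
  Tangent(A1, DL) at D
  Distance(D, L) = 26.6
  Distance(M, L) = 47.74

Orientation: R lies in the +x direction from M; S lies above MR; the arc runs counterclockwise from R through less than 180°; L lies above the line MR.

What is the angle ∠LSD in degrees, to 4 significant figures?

77.08°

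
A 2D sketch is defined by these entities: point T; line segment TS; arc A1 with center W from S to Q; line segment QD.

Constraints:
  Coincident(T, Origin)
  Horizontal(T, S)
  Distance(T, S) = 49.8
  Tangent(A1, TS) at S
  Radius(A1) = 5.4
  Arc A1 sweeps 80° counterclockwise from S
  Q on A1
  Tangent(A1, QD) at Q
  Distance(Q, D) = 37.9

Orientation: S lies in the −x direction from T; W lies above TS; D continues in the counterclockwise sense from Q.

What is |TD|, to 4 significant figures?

56.41

On A1, S sits at bearing -90° from W; an 80° counterclockwise sweep puts Q at bearing -10°, so Q = W + 5.4·(cos -10°, sin -10°) = (-44.48, 4.462). Tangency of A1 to QD means the radius WQ is perpendicular to QD, so QD runs along (−sin -10°, cos -10°); with |QD| = 37.9, D = (-37.90, 41.79). Then |TD| = |D − T| = 56.41.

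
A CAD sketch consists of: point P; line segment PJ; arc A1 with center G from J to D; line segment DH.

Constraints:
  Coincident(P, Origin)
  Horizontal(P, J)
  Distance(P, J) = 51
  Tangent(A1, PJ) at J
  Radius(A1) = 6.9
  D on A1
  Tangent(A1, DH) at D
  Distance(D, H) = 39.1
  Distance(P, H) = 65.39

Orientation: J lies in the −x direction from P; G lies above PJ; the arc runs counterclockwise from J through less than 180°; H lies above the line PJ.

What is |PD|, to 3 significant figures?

44.7

Checks: P.y = 0.00, J.y = 0.00 ✓; |PJ| = 51.00 ✓; |GD| = 6.900 ✓; ∠(GD, DH) = 90.00° ✓; |DH| = 39.10 ✓; |PH| = 65.39 ✓.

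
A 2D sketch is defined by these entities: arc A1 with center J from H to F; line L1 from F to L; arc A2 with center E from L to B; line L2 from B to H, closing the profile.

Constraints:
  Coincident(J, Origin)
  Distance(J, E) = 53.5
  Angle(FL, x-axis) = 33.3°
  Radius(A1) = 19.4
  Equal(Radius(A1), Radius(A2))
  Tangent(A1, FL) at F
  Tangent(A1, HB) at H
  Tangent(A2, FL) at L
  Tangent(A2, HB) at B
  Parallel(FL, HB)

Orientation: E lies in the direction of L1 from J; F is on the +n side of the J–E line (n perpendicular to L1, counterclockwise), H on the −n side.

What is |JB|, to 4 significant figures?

56.91

The slot axis is L1's direction at 33.3°, so u = (cos 33.3°, sin 33.3°) = (0.8358, 0.5490) and n = (−sin 33.3°, cos 33.3°) = (-0.5490, 0.8358). J is at the origin and E lies 53.5 along u from J, so E = 53.5·u = (44.72, 29.37). Tangency of A1 to both parallel lines with radius 19.4 puts F and H at J ± 19.4·n: F = (-10.65, 16.21), H = (10.65, -16.21). Equal radii place L and B the same way about E: L = E + 19.4·n = (34.06, 45.59), B = E − 19.4·n = (55.37, 13.16). Then |JB| = |B − J| = 56.91.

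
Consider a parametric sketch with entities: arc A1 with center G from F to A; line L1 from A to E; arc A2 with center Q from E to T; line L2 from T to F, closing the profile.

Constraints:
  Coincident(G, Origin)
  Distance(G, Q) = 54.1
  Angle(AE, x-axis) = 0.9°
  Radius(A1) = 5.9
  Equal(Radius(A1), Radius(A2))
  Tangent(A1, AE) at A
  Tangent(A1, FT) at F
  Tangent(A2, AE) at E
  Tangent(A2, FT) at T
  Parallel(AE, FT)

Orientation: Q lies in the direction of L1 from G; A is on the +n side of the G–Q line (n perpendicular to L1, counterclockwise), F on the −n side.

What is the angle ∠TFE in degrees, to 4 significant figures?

12.30°

Tangency of A1 to both parallel lines with radius 5.9 puts A and F at G ± 5.9·n: A = (-0.09267, 5.899), F = (0.09267, -5.899). Equal radii place E and T the same way about Q: E = Q + 5.9·n = (54.00, 6.749), T = Q − 5.9·n = (54.19, -5.050). Then cos ∠TFE = FT·FE / (|FT||FE|), giving 12.30°.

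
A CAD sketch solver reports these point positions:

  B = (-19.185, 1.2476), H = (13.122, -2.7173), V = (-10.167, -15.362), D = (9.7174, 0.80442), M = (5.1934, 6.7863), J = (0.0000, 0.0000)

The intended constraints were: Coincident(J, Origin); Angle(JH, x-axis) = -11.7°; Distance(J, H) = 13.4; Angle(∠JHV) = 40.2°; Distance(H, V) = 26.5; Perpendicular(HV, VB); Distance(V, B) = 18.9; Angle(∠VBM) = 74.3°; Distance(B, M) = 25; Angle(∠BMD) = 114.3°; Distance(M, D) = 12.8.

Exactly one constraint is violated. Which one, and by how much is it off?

Distance(M, D) = 12.8 — off by 5.30.

J = (0.00, 0.00) ✓; JH at -11.70° ✓; |JH| = 13.40 ✓; ∠JHV = 40.20° ✓; |HV| = 26.50 ✓; ∠(HV, VB) = 90.00° ✓; |VB| = 18.90 ✓; ∠VBM = 74.30° ✓; |BM| = 25.00 ✓; ∠BMD = 114.3° ✓; |MD| = 7.500 ✗.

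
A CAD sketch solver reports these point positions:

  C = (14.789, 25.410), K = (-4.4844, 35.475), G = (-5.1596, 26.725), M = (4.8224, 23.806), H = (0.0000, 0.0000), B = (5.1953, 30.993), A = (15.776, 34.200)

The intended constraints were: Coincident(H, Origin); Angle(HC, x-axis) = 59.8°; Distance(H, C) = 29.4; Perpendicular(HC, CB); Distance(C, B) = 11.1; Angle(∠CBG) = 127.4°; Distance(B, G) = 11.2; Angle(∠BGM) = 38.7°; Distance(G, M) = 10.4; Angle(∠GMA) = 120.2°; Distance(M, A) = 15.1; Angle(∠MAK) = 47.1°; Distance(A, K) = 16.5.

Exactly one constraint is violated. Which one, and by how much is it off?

Distance(A, K) = 16.5 — off by 3.80.

H = (0.00, 0.00) ✓; HC at 59.80° ✓; |HC| = 29.40 ✓; ∠(HC, CB) = 90.00° ✓; |CB| = 11.10 ✓; ∠CBG = 127.4° ✓; |BG| = 11.20 ✓; ∠BGM = 38.70° ✓; |GM| = 10.40 ✓; ∠GMA = 120.2° ✓; |MA| = 15.10 ✓; ∠MAK = 47.10° ✓; |AK| = 20.30 ✗.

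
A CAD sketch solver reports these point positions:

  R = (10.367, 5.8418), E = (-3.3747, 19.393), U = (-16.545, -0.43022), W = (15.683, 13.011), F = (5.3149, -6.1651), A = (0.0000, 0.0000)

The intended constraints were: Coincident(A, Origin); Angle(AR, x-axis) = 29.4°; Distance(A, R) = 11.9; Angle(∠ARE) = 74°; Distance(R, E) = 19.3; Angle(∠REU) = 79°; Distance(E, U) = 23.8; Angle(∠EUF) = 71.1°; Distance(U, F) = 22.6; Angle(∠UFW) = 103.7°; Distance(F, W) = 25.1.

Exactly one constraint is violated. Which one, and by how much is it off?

Distance(F, W) = 25.1 — off by 3.30.

A = (0.00, 0.00) ✓; AR at 29.40° ✓; |AR| = 11.90 ✓; ∠ARE = 74.00° ✓; |RE| = 19.30 ✓; ∠REU = 79.00° ✓; |EU| = 23.80 ✓; ∠EUF = 71.10° ✓; |UF| = 22.60 ✓; ∠UFW = 103.7° ✓; |FW| = 21.80 ✗.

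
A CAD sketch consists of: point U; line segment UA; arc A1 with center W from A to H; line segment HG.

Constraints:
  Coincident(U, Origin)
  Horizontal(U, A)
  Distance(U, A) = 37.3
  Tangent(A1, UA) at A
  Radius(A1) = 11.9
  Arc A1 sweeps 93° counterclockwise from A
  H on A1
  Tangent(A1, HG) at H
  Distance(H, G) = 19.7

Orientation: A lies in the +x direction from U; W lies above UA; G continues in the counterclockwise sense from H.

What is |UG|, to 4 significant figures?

57.92

On A1, A sits at bearing -90° from W; a 93° counterclockwise sweep puts H at bearing 3°, so H = W + 11.9·(cos 3°, sin 3°) = (49.18, 12.52). Since A1 is tangent to HG there, WH ⟂ HG, so HG runs along (−sin 3°, cos 3°); with |HG| = 19.7, G = (48.15, 32.20). Then |UG| = |G − U| = 57.92.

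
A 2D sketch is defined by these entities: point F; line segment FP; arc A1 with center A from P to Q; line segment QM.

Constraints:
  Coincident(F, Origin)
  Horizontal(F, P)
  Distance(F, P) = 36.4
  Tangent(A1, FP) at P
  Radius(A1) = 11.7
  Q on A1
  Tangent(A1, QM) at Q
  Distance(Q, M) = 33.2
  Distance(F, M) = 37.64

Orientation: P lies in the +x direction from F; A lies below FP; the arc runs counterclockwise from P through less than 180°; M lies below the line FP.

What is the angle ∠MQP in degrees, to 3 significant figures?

148°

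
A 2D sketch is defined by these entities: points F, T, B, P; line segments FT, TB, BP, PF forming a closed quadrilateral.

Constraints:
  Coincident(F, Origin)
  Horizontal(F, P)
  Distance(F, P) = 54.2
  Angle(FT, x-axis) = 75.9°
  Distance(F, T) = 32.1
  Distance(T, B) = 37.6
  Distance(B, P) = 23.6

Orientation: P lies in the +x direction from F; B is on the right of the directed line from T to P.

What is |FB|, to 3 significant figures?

30.7

Checks: |TB| = 37.60 ✓; |BP| = 23.60 ✓.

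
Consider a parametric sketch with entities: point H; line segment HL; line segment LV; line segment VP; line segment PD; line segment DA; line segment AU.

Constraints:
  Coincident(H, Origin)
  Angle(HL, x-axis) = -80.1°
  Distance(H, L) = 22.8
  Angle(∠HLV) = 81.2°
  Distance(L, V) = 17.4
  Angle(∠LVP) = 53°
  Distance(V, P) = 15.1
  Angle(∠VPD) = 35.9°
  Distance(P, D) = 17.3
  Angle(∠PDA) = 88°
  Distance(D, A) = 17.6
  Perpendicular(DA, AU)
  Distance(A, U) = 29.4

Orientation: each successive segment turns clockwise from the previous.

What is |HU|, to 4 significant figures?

21.29

∠PDA = 88.0° gives DA at 178.0° from the x-axis; with |DA| = 17.6, A = (-22.21, -27.25). DA is perpendicular to AU, so AU runs at 88.00°; with |AU| = 29.4, U = (-21.19, 2.133). Then |HU| = |U − H| = 21.29.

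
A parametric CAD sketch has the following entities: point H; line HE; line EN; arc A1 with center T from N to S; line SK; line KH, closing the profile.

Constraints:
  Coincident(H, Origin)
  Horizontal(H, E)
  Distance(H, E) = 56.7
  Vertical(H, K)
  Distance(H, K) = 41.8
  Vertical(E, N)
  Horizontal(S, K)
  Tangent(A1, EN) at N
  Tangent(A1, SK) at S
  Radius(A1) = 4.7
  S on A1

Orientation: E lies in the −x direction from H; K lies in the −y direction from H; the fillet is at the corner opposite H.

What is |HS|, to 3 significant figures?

66.7

The virtual corner opposite H is at (-56.7, -41.8). Since A1 is tangent to EN there, TN ⟂ EN and the tangent condition forces TS to be normal to SK, with radius 4.7, so the center T sits 4.7 in from both sides at T = (-52.0, -37.1). That places the tangent points at N = (-56.7, -37.1) on EN and S = (-52.0, -41.8) on SK. Then |HS| = |S − H| = 66.7.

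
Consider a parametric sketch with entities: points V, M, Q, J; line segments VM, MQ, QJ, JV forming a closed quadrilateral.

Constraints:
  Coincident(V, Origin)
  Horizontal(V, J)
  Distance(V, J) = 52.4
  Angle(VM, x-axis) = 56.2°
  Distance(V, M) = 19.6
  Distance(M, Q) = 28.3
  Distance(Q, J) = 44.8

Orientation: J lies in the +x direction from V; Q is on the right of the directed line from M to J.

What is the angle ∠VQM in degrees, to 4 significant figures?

41.04°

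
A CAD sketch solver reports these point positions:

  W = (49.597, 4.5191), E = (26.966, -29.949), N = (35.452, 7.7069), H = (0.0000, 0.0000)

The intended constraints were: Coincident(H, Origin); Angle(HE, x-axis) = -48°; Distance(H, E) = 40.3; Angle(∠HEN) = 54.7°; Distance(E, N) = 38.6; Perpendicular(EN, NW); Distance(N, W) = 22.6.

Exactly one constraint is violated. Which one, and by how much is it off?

Distance(N, W) = 22.6 — off by 8.10.

H = (0.00, 0.00) ✓; HE at -48.00° ✓; |HE| = 40.30 ✓; ∠HEN = 54.70° ✓; |EN| = 38.60 ✓; ∠(EN, NW) = 90.00° ✓; |NW| = 14.50 ✗.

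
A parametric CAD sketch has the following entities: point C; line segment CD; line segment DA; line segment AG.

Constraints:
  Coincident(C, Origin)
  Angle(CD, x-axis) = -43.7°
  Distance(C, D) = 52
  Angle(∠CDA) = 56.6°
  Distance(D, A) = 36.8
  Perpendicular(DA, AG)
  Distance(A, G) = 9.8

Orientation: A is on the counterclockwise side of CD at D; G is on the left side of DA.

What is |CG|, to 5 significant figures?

34.592

C is at the origin; CD runs at -43.7° with length 52.0, so D = 52.0·(cos -43.7°, sin -43.7°) = (37.594, -35.926). ∠CDA = 56.6°, so DA runs at -43.7° + (180° − 56.6°) = 79.700° from the x-axis; with |DA| = 36.8, A = D + 36.8·(cos 79.700°, sin 79.700°) = (44.174, 0.28108). DA ⟂ AG; with |AG| = 9.8 on the left of DA, G = A + 9.8·(-0.98389, 0.17880) = (34.532, 2.0333). Then |CG| = |G − C| = 34.592.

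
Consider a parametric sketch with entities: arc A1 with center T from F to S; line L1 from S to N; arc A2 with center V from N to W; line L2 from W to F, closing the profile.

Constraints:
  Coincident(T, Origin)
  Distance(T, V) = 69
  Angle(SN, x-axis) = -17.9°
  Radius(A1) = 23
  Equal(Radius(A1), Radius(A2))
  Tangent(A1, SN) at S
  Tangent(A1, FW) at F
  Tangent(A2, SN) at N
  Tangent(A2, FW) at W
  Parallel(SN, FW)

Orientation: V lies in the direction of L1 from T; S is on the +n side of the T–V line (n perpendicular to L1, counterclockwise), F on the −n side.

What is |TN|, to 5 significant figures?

72.732

Tangency of A1 to both parallel lines with radius 23.0 puts S and F at T ± 23.0·n: S = (7.0692, 21.887), F = (-7.0692, -21.887). Equal radii place N and W the same way about V: N = V + 23.0·n = (72.729, 0.67906), W = V − 23.0·n = (58.591, -43.094). Then |TN| = |N − T| = 72.732.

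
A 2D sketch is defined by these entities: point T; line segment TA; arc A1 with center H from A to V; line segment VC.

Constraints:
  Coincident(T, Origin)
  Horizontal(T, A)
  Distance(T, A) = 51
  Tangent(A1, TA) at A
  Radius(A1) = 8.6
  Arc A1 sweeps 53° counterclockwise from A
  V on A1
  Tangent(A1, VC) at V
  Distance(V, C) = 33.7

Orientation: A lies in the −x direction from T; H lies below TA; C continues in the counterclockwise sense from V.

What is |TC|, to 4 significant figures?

83.83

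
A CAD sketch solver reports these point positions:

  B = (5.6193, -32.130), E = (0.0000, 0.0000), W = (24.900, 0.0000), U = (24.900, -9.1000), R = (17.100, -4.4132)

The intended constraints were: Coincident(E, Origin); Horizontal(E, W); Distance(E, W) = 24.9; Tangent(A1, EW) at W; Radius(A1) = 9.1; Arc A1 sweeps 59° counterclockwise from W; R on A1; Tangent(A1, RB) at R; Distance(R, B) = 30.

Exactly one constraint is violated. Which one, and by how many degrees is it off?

Tangent(A1, RB) at R — off by 8.50°.

E = (0.00, 0.00) ✓; E.y = 0.00, W.y = 0.00 ✓; |EW| = 24.90 ✓; ∠(UW, WE) = 90.00° ✓; |UW| = 9.100 ✓; bearing(U→R) − bearing(U→W) = 59.00° ✓; |UR| = 9.100 ✓; ∠(UR, RB) = 81.50° ✗; |RB| = 30.00 ✓.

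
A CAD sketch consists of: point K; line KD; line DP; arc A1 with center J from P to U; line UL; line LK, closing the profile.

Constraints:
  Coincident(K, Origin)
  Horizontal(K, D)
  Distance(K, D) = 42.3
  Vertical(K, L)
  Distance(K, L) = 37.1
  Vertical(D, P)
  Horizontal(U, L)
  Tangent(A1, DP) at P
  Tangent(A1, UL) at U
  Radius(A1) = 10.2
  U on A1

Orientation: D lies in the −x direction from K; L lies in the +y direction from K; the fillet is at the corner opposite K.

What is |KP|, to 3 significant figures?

50.1

K is at the origin; K and D share the same y with |KD| = 42.3 and D on the −x side, so D = (-42.3, 0.00). K and L share the same x with |KL| = 37.1 and L on the +y side, so L = (0.00, 37.1). The virtual corner opposite K is at (-42.3, 37.1). Since A1 is tangent to DP there, JP ⟂ DP and the tangent condition forces JU to be normal to UL, with radius 10.2, so the center J sits 10.2 in from both sides at J = (-32.1, 26.9). That places the tangent points at P = (-42.3, 26.9) on DP and U = (-32.1, 37.1) on UL. Then |KP| = |P − K| = 50.1.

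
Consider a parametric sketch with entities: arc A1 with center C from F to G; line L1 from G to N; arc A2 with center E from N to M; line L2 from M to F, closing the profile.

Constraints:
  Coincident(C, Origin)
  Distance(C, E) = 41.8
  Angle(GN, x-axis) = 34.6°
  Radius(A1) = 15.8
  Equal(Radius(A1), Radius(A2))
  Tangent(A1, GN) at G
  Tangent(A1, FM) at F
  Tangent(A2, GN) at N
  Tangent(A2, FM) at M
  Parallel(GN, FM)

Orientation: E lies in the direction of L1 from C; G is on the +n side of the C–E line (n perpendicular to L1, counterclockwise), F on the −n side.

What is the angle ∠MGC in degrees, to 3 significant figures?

52.9°

Tangency of A1 to both parallel lines with radius 15.8 puts G and F at C ± 15.8·n: G = (-8.97, 13.0), F = (8.97, -13.0). Equal radii place N and M the same way about E: N = E + 15.8·n = (25.4, 36.7), M = E − 15.8·n = (43.4, 10.7). Then cos ∠MGC = GM·GC / (|GM||GC|), giving 52.9°.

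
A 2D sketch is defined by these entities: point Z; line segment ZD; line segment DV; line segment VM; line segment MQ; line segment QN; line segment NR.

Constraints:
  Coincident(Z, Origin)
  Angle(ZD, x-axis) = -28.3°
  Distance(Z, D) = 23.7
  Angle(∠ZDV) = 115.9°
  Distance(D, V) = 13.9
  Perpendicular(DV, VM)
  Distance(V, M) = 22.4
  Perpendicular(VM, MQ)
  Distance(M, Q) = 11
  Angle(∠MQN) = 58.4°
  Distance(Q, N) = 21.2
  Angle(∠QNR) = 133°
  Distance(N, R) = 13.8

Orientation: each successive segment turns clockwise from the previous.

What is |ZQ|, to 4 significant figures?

13.30

DV ⟂ VM, so VM runs at 177.6°; with |VM| = 22.4, M = (-2.095, -24.19). VM is perpendicular to MQ, so MQ runs at 87.60°; with |MQ| = 11.0, Q = (-1.634, -13.20). Then |ZQ| = |Q − Z| = 13.30.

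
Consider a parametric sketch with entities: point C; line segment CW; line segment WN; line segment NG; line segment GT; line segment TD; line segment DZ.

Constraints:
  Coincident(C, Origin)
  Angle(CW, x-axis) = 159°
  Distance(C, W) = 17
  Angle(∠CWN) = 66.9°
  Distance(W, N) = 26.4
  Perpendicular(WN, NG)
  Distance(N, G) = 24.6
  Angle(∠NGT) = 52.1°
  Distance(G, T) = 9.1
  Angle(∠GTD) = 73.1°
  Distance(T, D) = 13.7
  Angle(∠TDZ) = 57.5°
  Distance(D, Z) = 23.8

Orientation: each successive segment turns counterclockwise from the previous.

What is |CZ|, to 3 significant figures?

31.4

∠GTD = 73.1° gives TD at -123° from the x-axis; with |TD| = 13.7, D = (-3.65, -23.9). ∠TDZ = 57.5° gives DZ at -0.600° from the x-axis; with |DZ| = 23.8, Z = (20.1, -24.1). Then |CZ| = |Z − C| = 31.4.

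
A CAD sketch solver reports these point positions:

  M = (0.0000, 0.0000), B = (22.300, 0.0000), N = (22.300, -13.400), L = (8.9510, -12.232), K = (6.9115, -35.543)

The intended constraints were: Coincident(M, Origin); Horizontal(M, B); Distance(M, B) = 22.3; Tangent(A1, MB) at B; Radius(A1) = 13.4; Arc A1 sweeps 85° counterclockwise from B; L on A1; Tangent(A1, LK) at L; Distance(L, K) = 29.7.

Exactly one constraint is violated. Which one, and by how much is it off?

Distance(L, K) = 29.7 — off by 6.30.

M = (0.00, 0.00) ✓; M.y = 0.00, B.y = 0.00 ✓; |MB| = 22.30 ✓; ∠(NB, BM) = 90.00° ✓; |NB| = 13.40 ✓; bearing(N→L) − bearing(N→B) = 85.00° ✓; |NL| = 13.40 ✓; ∠(NL, LK) = 90.00° ✓; |LK| = 23.40 ✗.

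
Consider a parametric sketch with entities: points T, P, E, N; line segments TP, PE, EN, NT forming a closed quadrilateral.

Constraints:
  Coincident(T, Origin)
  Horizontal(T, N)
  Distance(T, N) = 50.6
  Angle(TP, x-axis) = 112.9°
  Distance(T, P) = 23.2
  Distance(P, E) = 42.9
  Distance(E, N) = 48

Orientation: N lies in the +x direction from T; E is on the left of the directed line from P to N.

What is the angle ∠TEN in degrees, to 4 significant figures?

61.34°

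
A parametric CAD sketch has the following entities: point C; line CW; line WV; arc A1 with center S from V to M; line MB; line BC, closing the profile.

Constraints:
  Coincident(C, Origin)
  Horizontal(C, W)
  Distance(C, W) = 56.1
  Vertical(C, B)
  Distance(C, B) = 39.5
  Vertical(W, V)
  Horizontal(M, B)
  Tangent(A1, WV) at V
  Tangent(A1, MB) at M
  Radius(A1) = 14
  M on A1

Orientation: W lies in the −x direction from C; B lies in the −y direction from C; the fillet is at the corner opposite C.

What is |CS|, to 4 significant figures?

49.22

C is at the origin; CW is horizontal with |CW| = 56.1 and W on the −x side, so W = (-56.10, 0.000). CB is vertical with |CB| = 39.5 and B on the −y side, so B = (0.000, -39.50). The virtual corner opposite C is at (-56.10, -39.50). Since A1 is tangent to WV there, SV ⟂ WV and the tangent condition forces SM to be normal to MB, with radius 14.0, so the center S sits 14.0 in from both sides at S = (-42.10, -25.50). Then |CS| = |S − C| = 49.22.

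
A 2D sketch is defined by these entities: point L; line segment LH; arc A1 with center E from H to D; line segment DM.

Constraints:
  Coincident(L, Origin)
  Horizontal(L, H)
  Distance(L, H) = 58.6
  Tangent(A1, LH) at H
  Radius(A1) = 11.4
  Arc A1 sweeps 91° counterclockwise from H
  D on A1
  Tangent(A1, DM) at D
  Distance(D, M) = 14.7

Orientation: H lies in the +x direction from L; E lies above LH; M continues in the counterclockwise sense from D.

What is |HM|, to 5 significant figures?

28.560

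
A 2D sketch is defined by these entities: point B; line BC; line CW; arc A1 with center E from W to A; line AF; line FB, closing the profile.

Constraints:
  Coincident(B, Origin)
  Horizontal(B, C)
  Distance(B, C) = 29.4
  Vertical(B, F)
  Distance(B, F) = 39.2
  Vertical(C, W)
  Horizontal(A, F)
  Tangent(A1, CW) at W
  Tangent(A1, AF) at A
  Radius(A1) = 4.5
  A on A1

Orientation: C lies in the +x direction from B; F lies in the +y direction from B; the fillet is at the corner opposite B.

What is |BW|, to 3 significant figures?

45.5

The virtual corner opposite B is at (29.4, 39.2). Since A1 is tangent to CW there, EW ⟂ CW and A1 meets AF tangentially, so EA is at right angles to AF, with radius 4.5, so the center E sits 4.5 in from both sides at E = (24.9, 34.7). That places the tangent points at W = (29.4, 34.7) on CW and A = (24.9, 39.2) on AF. Then |BW| = |W − B| = 45.5.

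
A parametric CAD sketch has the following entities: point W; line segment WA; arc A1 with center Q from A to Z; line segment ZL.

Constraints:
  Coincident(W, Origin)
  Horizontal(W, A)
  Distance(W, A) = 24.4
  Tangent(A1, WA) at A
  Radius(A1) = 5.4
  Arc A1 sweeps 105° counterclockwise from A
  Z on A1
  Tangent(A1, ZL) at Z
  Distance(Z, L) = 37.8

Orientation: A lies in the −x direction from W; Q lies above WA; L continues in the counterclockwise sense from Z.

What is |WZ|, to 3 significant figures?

20.4

W is at the origin; W and A share the same y with |WA| = 24.4 and A on the −x side, so A = (-24.4, 0.00). The tangent condition forces QA to be normal to WA, so Q = A + (0, 5.4) = (-24.4, 5.40). On A1, A sits at bearing -90° from Q; a 105° counterclockwise sweep puts Z at bearing 15°, so Z = Q + 5.4·(cos 15°, sin 15°) = (-19.2, 6.80). Then |WZ| = |Z − W| = 20.4.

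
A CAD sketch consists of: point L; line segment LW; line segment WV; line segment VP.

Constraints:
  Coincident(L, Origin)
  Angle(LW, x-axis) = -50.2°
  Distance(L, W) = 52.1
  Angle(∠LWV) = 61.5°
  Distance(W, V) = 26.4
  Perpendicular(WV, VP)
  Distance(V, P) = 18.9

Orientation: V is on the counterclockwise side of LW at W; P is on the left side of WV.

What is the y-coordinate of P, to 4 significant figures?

-8.510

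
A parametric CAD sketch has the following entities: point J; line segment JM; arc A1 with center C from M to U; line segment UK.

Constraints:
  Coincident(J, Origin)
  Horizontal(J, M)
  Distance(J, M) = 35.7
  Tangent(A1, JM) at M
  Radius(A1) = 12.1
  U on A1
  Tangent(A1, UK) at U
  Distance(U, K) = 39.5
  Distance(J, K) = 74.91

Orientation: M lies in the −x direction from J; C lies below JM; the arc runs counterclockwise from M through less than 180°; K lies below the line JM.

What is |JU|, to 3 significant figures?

48.0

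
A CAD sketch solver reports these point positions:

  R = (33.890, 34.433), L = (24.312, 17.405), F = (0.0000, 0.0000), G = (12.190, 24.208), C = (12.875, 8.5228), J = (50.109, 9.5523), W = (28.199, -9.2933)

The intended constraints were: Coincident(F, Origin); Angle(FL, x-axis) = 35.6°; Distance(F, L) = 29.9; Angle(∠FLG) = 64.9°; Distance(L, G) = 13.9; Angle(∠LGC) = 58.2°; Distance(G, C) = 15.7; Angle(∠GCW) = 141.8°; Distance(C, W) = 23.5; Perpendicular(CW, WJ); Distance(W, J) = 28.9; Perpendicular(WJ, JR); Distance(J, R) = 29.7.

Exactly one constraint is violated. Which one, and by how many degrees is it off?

Perpendicular(WJ, JR) — off by 7.60°.

F = (0.00, 0.00) ✓; FL at 35.60° ✓; |FL| = 29.90 ✓; ∠FLG = 64.90° ✓; |LG| = 13.90 ✓; ∠LGC = 58.20° ✓; |GC| = 15.70 ✓; ∠GCW = 141.8° ✓; |CW| = 23.50 ✓; ∠(CW, WJ) = 90.00° ✓; |WJ| = 28.90 ✓; ∠(WJ, JR) = 82.40° ✗; |JR| = 29.70 ✓.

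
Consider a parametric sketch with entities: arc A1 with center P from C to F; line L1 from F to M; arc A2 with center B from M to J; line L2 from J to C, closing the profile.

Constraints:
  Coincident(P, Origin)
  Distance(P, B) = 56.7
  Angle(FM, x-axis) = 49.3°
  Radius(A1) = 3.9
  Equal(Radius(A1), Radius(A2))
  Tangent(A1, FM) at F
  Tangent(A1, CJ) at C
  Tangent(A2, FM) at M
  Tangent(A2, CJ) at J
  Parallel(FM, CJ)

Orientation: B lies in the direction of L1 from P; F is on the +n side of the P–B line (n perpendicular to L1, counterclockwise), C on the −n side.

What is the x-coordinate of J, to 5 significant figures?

39.931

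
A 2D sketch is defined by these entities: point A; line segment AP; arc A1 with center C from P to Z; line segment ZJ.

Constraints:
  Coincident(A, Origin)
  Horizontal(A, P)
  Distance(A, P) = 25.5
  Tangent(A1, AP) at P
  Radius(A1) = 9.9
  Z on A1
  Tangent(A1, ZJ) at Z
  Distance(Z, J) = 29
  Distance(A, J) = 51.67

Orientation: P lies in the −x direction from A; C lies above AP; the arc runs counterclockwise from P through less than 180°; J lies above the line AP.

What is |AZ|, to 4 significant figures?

23.10

Checks: |CZ| = 9.900 ✓; ∠(CZ, ZJ) = 90.00° ✓; |ZJ| = 29.00 ✓; |AJ| = 51.67 ✓.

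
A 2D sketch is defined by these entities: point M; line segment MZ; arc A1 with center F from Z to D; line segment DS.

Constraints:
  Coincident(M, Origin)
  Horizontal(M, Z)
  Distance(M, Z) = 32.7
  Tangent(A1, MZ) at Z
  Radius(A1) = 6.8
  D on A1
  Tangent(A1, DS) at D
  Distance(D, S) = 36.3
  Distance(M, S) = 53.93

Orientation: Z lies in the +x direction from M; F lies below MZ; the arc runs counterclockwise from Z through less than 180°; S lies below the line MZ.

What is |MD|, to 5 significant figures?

27.141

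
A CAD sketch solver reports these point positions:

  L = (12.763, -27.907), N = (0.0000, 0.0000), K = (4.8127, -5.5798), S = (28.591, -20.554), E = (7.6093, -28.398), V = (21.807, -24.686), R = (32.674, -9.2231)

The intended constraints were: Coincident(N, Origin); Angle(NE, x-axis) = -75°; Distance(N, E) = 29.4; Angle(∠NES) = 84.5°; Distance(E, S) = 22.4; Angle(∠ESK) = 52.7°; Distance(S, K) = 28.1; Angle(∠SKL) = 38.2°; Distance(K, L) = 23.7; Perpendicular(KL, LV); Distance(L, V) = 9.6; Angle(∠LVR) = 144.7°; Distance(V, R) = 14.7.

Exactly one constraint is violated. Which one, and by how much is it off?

Distance(V, R) = 14.7 — off by 4.20.

N = (0.00, 0.00) ✓; NE at -75.00° ✓; |NE| = 29.40 ✓; ∠NES = 84.50° ✓; |ES| = 22.40 ✓; ∠ESK = 52.70° ✓; |SK| = 28.10 ✓; ∠SKL = 38.20° ✓; |KL| = 23.70 ✓; ∠(KL, LV) = 90.00° ✓; |LV| = 9.600 ✓; ∠LVR = 144.7° ✓; |VR| = 18.90 ✗.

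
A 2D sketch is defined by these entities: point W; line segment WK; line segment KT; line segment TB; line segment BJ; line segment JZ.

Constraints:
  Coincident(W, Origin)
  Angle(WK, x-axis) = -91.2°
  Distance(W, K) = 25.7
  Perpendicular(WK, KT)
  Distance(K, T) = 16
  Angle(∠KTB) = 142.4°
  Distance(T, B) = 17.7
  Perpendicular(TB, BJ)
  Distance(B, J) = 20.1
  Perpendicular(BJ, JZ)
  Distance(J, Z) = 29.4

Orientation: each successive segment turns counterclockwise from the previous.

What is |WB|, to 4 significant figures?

33.52

The perpendicularity gives KT at right angles to WK, so KT runs at -1.200°; with |KT| = 16.0, T = (15.46, -26.03). ∠KTB = 142.4° gives TB at 36.40° from the x-axis; with |TB| = 17.7, B = (29.70, -15.53). Then |WB| = |B − W| = 33.52.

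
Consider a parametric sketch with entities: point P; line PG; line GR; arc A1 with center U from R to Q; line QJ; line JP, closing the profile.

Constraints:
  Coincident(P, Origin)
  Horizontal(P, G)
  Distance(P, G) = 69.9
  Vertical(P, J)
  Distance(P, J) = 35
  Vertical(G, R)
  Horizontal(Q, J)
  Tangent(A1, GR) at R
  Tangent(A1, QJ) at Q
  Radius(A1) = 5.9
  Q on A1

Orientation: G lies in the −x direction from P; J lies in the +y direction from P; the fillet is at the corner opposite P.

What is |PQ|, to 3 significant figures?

72.9

The virtual corner opposite P is at (-69.9, 35.0). A1 meets GR tangentially, so UR is at right angles to GR and A1 meets QJ tangentially, so UQ is at right angles to QJ, with radius 5.9, so the center U sits 5.9 in from both sides at U = (-64.0, 29.1). That places the tangent points at R = (-69.9, 29.1) on GR and Q = (-64.0, 35.0) on QJ. Then |PQ| = |Q − P| = 72.9.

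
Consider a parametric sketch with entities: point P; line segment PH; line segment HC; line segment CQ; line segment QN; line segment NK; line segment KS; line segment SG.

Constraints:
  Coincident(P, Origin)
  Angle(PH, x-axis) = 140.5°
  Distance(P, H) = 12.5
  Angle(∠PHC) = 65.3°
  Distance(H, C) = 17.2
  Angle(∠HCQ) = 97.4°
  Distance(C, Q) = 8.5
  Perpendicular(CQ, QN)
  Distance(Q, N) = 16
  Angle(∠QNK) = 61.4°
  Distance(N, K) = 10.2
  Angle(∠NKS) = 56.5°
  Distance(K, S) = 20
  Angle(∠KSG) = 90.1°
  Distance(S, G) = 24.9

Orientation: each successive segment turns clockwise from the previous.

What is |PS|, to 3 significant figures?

13.8

P is at the origin; PH runs at 140.5° with length 12.5, so H = (-9.65, 7.95). ∠PHC = 65.3° gives HC at 25.8° from the x-axis; with |HC| = 17.2, C = (5.84, 15.4). ∠HCQ = 97.4° gives CQ at -56.8° from the x-axis; with |CQ| = 8.5, Q = (10.5, 8.32). The perpendicularity gives QN at right angles to CQ, so QN runs at -147°; with |QN| = 16.0, N = (-2.89, -0.437). ∠QNK = 61.4° gives NK at 94.6° from the x-axis; with |NK| = 10.2, K = (-3.71, 9.73). ∠NKS = 56.5° gives KS at -28.9° from the x-axis; with |KS| = 20.0, S = (13.8, 0.0649). Then |PS| = |S − P| = 13.8.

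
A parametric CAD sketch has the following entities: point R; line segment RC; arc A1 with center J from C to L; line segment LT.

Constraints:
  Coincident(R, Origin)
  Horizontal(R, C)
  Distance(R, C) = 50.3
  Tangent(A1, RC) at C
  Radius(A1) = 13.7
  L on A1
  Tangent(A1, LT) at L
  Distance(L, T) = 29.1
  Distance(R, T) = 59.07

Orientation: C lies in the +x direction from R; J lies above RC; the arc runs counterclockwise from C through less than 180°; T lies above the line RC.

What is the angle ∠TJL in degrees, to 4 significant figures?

64.79°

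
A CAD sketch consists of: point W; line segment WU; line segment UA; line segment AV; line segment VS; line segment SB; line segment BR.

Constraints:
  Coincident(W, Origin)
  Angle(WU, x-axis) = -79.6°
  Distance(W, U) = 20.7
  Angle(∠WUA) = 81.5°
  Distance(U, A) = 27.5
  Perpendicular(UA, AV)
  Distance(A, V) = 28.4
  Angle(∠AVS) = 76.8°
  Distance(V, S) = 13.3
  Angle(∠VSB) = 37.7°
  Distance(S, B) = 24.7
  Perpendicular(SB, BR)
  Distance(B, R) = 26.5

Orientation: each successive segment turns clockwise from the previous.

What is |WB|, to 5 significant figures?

34.387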